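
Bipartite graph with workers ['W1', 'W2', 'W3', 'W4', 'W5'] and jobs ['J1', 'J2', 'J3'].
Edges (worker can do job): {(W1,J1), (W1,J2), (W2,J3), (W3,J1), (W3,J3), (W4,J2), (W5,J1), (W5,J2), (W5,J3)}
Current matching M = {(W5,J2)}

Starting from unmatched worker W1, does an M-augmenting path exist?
Yes: W1 → J1

An M-augmenting path alternates non-matching / matching edges, starting and ending at unmatched vertices.
Path: W1 → J1
(J1 is unmatched in M, so the path is augmenting.)
Flipping edges along this path would increase |M| from 1 to 2.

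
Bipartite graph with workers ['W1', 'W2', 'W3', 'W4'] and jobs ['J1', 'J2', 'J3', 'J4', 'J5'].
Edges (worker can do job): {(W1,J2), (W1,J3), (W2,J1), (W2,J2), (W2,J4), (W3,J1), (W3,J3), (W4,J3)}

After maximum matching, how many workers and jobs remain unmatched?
Unmatched: 0 workers, 1 jobs

Maximum matching size: 4
Workers: 4 total, 4 matched, 0 unmatched
Jobs: 5 total, 4 matched, 1 unmatched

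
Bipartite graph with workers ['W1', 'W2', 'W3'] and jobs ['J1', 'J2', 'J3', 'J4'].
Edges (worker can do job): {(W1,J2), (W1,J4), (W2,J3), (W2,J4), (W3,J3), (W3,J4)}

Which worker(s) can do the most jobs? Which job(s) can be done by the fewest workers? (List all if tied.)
Most versatile: W1, W2, W3 (2 jobs); Least covered: J1 (0 workers)

Worker degrees (jobs they can do): W1:2, W2:2, W3:2
Job degrees (workers who can do it): J1:0, J2:1, J3:2, J4:3

Maximum worker degree is 2, achieved by: W1, W2, W3
Minimum job degree is 0, achieved by: J1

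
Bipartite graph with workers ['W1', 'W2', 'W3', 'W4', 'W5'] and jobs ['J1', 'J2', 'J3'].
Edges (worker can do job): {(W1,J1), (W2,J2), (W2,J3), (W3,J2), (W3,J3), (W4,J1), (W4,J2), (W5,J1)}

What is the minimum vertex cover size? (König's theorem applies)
Minimum vertex cover size = 3

By König's theorem: in bipartite graphs,
min vertex cover = max matching = 3

Maximum matching has size 3, so minimum vertex cover also has size 3.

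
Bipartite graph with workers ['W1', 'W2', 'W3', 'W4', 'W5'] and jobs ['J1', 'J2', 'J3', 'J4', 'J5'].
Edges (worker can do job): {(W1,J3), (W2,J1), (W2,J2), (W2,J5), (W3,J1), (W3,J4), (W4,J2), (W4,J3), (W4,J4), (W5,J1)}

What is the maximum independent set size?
Maximum independent set = 5

By König's theorem:
- Min vertex cover = Max matching = 5
- Max independent set = Total vertices - Min vertex cover
- Max independent set = 10 - 5 = 5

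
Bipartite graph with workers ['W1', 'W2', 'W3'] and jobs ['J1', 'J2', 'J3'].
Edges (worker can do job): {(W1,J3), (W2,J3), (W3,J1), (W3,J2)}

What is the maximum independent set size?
Maximum independent set = 4

By König's theorem:
- Min vertex cover = Max matching = 2
- Max independent set = Total vertices - Min vertex cover
- Max independent set = 6 - 2 = 4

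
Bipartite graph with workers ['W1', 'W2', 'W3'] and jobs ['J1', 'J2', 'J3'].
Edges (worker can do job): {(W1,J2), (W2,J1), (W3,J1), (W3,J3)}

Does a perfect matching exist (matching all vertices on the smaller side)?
Yes, perfect matching exists (size 3)

Perfect matching: {(W1,J2), (W2,J1), (W3,J3)}
All 3 vertices on the smaller side are matched.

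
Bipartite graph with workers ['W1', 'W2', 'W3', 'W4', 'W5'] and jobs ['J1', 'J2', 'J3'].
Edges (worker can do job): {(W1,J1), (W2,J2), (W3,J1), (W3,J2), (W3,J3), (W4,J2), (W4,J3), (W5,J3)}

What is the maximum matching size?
Maximum matching size = 3

Maximum matching: {(W3,J1), (W4,J2), (W5,J3)}
Size: 3

This assigns 3 workers to 3 distinct jobs.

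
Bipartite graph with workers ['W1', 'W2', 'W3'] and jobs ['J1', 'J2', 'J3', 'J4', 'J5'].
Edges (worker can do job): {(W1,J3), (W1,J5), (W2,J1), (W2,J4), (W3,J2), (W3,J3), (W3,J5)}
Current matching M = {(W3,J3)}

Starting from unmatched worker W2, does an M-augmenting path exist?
Yes: W2 → J4

An M-augmenting path alternates non-matching / matching edges, starting and ending at unmatched vertices.
Path: W2 → J4
(J4 is unmatched in M, so the path is augmenting.)
Flipping edges along this path would increase |M| from 1 to 2.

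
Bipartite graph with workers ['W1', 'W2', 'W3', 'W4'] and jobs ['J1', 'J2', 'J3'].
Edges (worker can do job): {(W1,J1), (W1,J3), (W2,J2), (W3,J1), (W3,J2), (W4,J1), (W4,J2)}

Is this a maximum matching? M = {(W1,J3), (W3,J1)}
No, size 2 is not maximum

Proposed matching has size 2.
Maximum matching size for this graph: 3.

This is NOT maximum - can be improved to size 3.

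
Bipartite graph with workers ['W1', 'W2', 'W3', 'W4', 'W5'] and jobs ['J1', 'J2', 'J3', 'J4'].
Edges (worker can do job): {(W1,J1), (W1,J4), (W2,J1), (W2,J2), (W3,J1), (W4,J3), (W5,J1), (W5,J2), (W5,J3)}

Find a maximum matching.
Matching: {(W1,J4), (W2,J2), (W3,J1), (W5,J3)}

Maximum matching (size 4):
  W1 → J4
  W2 → J2
  W3 → J1
  W5 → J3

Each worker is assigned to at most one job, and each job to at most one worker.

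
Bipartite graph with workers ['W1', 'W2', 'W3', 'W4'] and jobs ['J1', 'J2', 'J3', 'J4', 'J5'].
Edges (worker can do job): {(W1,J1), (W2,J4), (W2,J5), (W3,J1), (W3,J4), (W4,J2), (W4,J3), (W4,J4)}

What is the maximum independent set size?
Maximum independent set = 5

By König's theorem:
- Min vertex cover = Max matching = 4
- Max independent set = Total vertices - Min vertex cover
- Max independent set = 9 - 4 = 5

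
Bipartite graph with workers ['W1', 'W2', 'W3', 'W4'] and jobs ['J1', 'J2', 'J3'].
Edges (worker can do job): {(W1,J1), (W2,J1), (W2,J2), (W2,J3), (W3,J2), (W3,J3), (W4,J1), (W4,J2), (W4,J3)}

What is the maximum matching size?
Maximum matching size = 3

Maximum matching: {(W1,J1), (W3,J3), (W4,J2)}
Size: 3

This assigns 3 workers to 3 distinct jobs.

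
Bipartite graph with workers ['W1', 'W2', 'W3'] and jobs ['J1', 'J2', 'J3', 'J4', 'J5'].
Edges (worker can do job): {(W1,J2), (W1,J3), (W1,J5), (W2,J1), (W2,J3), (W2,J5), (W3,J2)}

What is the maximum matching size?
Maximum matching size = 3

Maximum matching: {(W1,J5), (W2,J1), (W3,J2)}
Size: 3

This assigns 3 workers to 3 distinct jobs.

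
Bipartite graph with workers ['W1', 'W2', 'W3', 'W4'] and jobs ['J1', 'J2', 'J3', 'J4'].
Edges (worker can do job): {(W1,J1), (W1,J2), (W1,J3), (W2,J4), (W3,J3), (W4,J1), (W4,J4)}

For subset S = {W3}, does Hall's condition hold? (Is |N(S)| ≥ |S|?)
Yes: |N(S)| = 1, |S| = 1

Subset S = {W3}
Neighbors N(S) = {J3}

|N(S)| = 1, |S| = 1
Hall's condition: |N(S)| ≥ |S| is satisfied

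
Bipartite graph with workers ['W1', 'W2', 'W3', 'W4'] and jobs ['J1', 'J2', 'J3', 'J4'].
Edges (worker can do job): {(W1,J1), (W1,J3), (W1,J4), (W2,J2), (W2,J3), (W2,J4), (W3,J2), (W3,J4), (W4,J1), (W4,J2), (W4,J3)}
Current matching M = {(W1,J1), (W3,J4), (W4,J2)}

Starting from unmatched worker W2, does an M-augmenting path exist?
Yes: W2 → J3

An M-augmenting path alternates non-matching / matching edges, starting and ending at unmatched vertices.
Path: W2 → J3
(J3 is unmatched in M, so the path is augmenting.)
Flipping edges along this path would increase |M| from 3 to 4.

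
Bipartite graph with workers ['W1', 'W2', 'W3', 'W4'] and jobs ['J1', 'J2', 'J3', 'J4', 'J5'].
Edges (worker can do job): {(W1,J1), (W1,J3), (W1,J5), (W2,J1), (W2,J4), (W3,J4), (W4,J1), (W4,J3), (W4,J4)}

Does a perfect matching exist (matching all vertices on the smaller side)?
Yes, perfect matching exists (size 4)

Perfect matching: {(W1,J5), (W2,J1), (W3,J4), (W4,J3)}
All 4 vertices on the smaller side are matched.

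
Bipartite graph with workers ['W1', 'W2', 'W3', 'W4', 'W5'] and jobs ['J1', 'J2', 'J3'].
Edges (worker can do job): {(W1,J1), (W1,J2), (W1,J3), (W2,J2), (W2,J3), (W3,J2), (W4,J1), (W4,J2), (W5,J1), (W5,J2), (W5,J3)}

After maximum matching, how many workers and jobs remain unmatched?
Unmatched: 2 workers, 0 jobs

Maximum matching size: 3
Workers: 5 total, 3 matched, 2 unmatched
Jobs: 3 total, 3 matched, 0 unmatched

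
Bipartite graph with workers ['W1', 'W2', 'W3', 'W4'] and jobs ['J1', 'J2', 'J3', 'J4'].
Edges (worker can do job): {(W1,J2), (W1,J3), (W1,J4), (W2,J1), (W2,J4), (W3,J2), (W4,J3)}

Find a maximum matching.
Matching: {(W1,J4), (W2,J1), (W3,J2), (W4,J3)}

Maximum matching (size 4):
  W1 → J4
  W2 → J1
  W3 → J2
  W4 → J3

Each worker is assigned to at most one job, and each job to at most one worker.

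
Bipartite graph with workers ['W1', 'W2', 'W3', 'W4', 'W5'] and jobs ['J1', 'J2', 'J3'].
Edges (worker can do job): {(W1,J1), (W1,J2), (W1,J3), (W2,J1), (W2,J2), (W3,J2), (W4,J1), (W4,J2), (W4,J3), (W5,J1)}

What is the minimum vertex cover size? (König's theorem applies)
Minimum vertex cover size = 3

By König's theorem: in bipartite graphs,
min vertex cover = max matching = 3

Maximum matching has size 3, so minimum vertex cover also has size 3.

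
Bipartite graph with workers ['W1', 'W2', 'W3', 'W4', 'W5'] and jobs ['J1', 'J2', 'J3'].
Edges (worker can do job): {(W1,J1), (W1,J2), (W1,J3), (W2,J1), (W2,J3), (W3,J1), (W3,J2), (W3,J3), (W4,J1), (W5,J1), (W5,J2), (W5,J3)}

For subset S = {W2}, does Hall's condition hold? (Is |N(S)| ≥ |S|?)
Yes: |N(S)| = 2, |S| = 1

Subset S = {W2}
Neighbors N(S) = {J1, J3}

|N(S)| = 2, |S| = 1
Hall's condition: |N(S)| ≥ |S| is satisfied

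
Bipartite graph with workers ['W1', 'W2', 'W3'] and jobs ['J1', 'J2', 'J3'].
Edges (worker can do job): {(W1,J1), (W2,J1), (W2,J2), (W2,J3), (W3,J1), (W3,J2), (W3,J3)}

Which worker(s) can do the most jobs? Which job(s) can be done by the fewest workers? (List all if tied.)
Most versatile: W2, W3 (3 jobs); Least covered: J2, J3 (2 workers)

Worker degrees (jobs they can do): W1:1, W2:3, W3:3
Job degrees (workers who can do it): J1:3, J2:2, J3:2

Maximum worker degree is 3, achieved by: W2, W3
Minimum job degree is 2, achieved by: J2, J3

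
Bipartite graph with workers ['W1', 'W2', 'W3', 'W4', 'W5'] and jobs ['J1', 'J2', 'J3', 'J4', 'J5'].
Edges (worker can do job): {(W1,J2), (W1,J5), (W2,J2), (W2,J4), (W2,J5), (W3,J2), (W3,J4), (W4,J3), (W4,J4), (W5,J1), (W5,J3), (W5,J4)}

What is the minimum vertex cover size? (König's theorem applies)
Minimum vertex cover size = 5

By König's theorem: in bipartite graphs,
min vertex cover = max matching = 5

Maximum matching has size 5, so minimum vertex cover also has size 5.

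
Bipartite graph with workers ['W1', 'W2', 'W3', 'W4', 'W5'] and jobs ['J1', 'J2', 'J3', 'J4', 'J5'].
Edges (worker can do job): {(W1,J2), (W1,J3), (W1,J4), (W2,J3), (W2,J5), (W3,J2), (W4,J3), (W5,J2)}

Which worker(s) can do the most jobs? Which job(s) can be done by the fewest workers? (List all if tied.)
Most versatile: W1 (3 jobs); Least covered: J1 (0 workers)

Worker degrees (jobs they can do): W1:3, W2:2, W3:1, W4:1, W5:1
Job degrees (workers who can do it): J1:0, J2:3, J3:3, J4:1, J5:1

Maximum worker degree is 3, achieved by: W1
Minimum job degree is 0, achieved by: J1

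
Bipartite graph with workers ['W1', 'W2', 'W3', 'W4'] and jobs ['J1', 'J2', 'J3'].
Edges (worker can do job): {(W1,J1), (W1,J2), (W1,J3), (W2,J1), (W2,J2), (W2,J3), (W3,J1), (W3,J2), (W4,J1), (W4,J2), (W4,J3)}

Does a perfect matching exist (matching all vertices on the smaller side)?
Yes, perfect matching exists (size 3)

Perfect matching: {(W1,J1), (W3,J2), (W4,J3)}
All 3 vertices on the smaller side are matched.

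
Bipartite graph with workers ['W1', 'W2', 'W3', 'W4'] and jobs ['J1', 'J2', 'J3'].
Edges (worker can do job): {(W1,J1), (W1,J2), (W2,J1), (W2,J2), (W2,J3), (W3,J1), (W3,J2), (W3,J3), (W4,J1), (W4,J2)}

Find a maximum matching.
Matching: {(W1,J1), (W3,J3), (W4,J2)}

Maximum matching (size 3):
  W1 → J1
  W3 → J3
  W4 → J2

Each worker is assigned to at most one job, and each job to at most one worker.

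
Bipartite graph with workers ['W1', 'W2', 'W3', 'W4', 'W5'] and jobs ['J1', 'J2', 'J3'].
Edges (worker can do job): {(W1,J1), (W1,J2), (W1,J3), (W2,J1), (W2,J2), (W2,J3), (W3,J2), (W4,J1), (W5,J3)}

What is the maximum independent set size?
Maximum independent set = 5

By König's theorem:
- Min vertex cover = Max matching = 3
- Max independent set = Total vertices - Min vertex cover
- Max independent set = 8 - 3 = 5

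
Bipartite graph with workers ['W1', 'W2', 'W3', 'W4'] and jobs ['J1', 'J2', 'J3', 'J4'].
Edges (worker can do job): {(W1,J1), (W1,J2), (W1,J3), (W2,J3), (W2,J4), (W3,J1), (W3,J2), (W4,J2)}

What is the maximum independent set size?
Maximum independent set = 4

By König's theorem:
- Min vertex cover = Max matching = 4
- Max independent set = Total vertices - Min vertex cover
- Max independent set = 8 - 4 = 4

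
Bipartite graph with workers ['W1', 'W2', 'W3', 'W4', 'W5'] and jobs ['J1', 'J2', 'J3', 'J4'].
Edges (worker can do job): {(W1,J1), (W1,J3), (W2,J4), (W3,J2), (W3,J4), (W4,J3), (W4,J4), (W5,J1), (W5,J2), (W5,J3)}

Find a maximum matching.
Matching: {(W1,J1), (W3,J4), (W4,J3), (W5,J2)}

Maximum matching (size 4):
  W1 → J1
  W3 → J4
  W4 → J3
  W5 → J2

Each worker is assigned to at most one job, and each job to at most one worker.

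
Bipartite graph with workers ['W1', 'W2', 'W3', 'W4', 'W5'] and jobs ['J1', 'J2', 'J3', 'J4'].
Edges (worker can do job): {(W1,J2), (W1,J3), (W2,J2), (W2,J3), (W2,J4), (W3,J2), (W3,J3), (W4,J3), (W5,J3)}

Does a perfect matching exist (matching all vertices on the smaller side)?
No, maximum matching has size 3 < 4

Maximum matching has size 3, need 4 for perfect matching.
Unmatched workers: ['W5', 'W4']
Unmatched jobs: ['J1']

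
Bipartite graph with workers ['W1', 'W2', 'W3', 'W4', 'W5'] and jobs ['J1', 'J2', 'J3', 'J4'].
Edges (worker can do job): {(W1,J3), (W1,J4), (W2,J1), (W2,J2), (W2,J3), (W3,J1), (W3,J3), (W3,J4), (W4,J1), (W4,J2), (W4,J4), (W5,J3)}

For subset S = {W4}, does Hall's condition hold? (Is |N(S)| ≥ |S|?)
Yes: |N(S)| = 3, |S| = 1

Subset S = {W4}
Neighbors N(S) = {J1, J2, J4}

|N(S)| = 3, |S| = 1
Hall's condition: |N(S)| ≥ |S| is satisfied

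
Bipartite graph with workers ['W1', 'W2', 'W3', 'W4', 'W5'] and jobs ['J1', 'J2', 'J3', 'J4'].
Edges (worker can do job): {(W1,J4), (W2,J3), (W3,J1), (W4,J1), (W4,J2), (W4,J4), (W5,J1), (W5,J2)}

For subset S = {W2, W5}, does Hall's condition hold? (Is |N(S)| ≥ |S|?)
Yes: |N(S)| = 3, |S| = 2

Subset S = {W2, W5}
Neighbors N(S) = {J1, J2, J3}

|N(S)| = 3, |S| = 2
Hall's condition: |N(S)| ≥ |S| is satisfied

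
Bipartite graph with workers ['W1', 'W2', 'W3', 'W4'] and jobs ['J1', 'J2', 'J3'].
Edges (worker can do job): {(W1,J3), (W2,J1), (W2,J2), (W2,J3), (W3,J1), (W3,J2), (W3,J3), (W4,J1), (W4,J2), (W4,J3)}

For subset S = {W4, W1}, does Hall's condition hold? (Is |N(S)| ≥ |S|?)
Yes: |N(S)| = 3, |S| = 2

Subset S = {W4, W1}
Neighbors N(S) = {J1, J2, J3}

|N(S)| = 3, |S| = 2
Hall's condition: |N(S)| ≥ |S| is satisfied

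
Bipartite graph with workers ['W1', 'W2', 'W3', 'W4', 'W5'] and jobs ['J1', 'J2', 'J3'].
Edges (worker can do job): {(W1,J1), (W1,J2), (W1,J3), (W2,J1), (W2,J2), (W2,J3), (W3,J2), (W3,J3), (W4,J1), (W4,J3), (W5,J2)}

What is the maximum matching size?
Maximum matching size = 3

Maximum matching: {(W1,J1), (W3,J2), (W4,J3)}
Size: 3

This assigns 3 workers to 3 distinct jobs.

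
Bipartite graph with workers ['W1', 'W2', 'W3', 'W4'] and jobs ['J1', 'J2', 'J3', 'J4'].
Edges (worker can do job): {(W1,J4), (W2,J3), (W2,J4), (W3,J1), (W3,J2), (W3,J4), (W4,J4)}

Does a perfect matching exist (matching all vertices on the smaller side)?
No, maximum matching has size 3 < 4

Maximum matching has size 3, need 4 for perfect matching.
Unmatched workers: ['W1']
Unmatched jobs: ['J2']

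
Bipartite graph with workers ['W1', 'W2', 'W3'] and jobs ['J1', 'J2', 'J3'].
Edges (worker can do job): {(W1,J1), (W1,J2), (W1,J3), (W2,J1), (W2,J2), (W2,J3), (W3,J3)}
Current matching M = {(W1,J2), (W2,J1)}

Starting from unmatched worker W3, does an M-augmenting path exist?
Yes: W3 → J3

An M-augmenting path alternates non-matching / matching edges, starting and ending at unmatched vertices.
Path: W3 → J3
(J3 is unmatched in M, so the path is augmenting.)
Flipping edges along this path would increase |M| from 2 to 3.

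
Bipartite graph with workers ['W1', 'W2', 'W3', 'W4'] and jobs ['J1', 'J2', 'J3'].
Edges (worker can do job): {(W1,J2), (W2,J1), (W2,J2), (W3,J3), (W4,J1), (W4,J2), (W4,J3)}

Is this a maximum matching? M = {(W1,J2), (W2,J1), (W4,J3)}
Yes, size 3 is maximum

Proposed matching has size 3.
Maximum matching size for this graph: 3.

This is a maximum matching.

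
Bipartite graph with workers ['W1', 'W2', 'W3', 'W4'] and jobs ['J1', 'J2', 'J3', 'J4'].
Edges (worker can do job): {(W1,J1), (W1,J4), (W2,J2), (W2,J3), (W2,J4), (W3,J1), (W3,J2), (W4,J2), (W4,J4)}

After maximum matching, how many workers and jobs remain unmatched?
Unmatched: 0 workers, 0 jobs

Maximum matching size: 4
Workers: 4 total, 4 matched, 0 unmatched
Jobs: 4 total, 4 matched, 0 unmatched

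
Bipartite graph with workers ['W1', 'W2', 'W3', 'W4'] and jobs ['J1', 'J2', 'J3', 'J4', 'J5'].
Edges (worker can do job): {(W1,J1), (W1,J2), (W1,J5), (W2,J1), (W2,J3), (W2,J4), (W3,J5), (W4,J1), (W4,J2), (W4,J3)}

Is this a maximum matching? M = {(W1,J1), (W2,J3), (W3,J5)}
No, size 3 is not maximum

Proposed matching has size 3.
Maximum matching size for this graph: 4.

This is NOT maximum - can be improved to size 4.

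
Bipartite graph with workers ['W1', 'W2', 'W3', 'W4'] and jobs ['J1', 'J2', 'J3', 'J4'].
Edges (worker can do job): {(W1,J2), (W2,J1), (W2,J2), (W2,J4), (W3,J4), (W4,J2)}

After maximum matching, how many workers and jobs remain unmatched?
Unmatched: 1 workers, 1 jobs

Maximum matching size: 3
Workers: 4 total, 3 matched, 1 unmatched
Jobs: 4 total, 3 matched, 1 unmatched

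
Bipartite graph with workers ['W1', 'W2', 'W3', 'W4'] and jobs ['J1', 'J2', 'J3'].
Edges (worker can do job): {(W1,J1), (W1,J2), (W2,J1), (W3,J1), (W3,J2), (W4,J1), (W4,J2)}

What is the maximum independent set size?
Maximum independent set = 5

By König's theorem:
- Min vertex cover = Max matching = 2
- Max independent set = Total vertices - Min vertex cover
- Max independent set = 7 - 2 = 5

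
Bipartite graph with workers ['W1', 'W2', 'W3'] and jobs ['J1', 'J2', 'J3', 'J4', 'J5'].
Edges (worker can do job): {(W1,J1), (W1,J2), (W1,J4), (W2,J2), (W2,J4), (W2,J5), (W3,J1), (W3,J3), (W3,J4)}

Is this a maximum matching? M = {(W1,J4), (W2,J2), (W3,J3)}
Yes, size 3 is maximum

Proposed matching has size 3.
Maximum matching size for this graph: 3.

This is a maximum matching.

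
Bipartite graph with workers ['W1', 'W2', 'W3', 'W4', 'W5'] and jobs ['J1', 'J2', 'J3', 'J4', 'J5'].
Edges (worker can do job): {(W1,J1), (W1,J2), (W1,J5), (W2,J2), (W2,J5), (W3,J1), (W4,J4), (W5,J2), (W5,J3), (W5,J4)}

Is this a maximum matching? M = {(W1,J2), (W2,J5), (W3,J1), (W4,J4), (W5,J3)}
Yes, size 5 is maximum

Proposed matching has size 5.
Maximum matching size for this graph: 5.

This is a maximum matching.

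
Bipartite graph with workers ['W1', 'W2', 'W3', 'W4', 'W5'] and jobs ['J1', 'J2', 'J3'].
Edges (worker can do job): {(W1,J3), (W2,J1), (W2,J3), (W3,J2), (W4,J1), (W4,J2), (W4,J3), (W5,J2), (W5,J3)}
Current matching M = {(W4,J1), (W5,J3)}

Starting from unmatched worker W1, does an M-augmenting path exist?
Yes: W1 → J3 → W5 → J2

An M-augmenting path alternates non-matching / matching edges, starting and ending at unmatched vertices.
Path: W1 → J3 → W5 → J2
(J2 is unmatched in M, so the path is augmenting.)
Flipping edges along this path would increase |M| from 2 to 3.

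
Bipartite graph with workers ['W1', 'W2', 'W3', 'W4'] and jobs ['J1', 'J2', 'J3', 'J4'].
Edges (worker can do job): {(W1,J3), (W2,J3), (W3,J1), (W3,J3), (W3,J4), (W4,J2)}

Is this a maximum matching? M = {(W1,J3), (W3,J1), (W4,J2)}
Yes, size 3 is maximum

Proposed matching has size 3.
Maximum matching size for this graph: 3.

This is a maximum matching.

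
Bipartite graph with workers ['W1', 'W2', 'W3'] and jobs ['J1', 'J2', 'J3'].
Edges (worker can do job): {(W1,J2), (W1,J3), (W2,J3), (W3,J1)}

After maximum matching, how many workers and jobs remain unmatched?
Unmatched: 0 workers, 0 jobs

Maximum matching size: 3
Workers: 3 total, 3 matched, 0 unmatched
Jobs: 3 total, 3 matched, 0 unmatched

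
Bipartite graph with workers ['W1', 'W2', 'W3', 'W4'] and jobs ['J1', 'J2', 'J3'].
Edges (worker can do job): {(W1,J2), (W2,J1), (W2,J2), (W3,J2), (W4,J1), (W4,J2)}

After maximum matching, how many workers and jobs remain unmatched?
Unmatched: 2 workers, 1 jobs

Maximum matching size: 2
Workers: 4 total, 2 matched, 2 unmatched
Jobs: 3 total, 2 matched, 1 unmatched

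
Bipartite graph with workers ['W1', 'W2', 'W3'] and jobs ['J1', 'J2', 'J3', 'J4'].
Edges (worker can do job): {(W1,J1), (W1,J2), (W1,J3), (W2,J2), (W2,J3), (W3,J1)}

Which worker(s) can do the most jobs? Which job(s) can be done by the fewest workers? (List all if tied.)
Most versatile: W1 (3 jobs); Least covered: J4 (0 workers)

Worker degrees (jobs they can do): W1:3, W2:2, W3:1
Job degrees (workers who can do it): J1:2, J2:2, J3:2, J4:0

Maximum worker degree is 3, achieved by: W1
Minimum job degree is 0, achieved by: J4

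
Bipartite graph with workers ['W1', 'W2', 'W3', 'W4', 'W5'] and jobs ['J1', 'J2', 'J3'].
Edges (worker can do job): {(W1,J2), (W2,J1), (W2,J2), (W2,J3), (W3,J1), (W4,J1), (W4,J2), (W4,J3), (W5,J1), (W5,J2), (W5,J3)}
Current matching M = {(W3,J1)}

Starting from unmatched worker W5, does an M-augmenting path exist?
Yes: W5 → J3

An M-augmenting path alternates non-matching / matching edges, starting and ending at unmatched vertices.
Path: W5 → J3
(J3 is unmatched in M, so the path is augmenting.)
Flipping edges along this path would increase |M| from 1 to 2.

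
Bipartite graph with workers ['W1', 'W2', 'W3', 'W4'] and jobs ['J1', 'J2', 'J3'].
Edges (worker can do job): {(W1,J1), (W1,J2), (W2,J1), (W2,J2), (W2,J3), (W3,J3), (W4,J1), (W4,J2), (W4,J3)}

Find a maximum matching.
Matching: {(W1,J1), (W2,J2), (W4,J3)}

Maximum matching (size 3):
  W1 → J1
  W2 → J2
  W4 → J3

Each worker is assigned to at most one job, and each job to at most one worker.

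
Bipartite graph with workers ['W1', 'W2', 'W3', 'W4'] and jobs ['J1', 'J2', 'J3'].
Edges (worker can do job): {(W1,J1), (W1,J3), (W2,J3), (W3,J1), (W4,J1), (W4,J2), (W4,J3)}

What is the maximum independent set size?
Maximum independent set = 4

By König's theorem:
- Min vertex cover = Max matching = 3
- Max independent set = Total vertices - Min vertex cover
- Max independent set = 7 - 3 = 4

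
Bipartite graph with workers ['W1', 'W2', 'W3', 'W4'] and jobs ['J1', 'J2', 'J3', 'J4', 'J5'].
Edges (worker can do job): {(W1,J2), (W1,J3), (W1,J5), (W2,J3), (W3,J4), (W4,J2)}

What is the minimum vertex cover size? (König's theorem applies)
Minimum vertex cover size = 4

By König's theorem: in bipartite graphs,
min vertex cover = max matching = 4

Maximum matching has size 4, so minimum vertex cover also has size 4.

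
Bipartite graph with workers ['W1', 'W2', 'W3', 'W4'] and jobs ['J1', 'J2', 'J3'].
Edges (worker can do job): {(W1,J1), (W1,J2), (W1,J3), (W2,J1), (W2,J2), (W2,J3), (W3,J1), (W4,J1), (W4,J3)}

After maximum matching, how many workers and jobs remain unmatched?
Unmatched: 1 workers, 0 jobs

Maximum matching size: 3
Workers: 4 total, 3 matched, 1 unmatched
Jobs: 3 total, 3 matched, 0 unmatched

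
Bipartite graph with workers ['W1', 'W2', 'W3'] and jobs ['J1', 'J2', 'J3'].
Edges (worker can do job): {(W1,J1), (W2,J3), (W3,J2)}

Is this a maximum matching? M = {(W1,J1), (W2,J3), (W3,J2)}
Yes, size 3 is maximum

Proposed matching has size 3.
Maximum matching size for this graph: 3.

This is a maximum matching.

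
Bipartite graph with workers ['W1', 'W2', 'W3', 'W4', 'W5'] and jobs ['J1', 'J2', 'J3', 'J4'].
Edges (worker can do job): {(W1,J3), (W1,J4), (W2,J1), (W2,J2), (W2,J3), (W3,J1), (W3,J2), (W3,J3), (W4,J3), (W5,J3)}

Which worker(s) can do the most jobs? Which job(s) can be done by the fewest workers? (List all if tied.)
Most versatile: W2, W3 (3 jobs); Least covered: J4 (1 workers)

Worker degrees (jobs they can do): W1:2, W2:3, W3:3, W4:1, W5:1
Job degrees (workers who can do it): J1:2, J2:2, J3:5, J4:1

Maximum worker degree is 3, achieved by: W2, W3
Minimum job degree is 1, achieved by: J4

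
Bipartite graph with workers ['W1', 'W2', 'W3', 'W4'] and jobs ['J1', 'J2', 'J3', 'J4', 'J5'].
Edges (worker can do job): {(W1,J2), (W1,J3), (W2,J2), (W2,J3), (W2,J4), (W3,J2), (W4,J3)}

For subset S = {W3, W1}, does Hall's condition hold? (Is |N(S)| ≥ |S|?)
Yes: |N(S)| = 2, |S| = 2

Subset S = {W3, W1}
Neighbors N(S) = {J2, J3}

|N(S)| = 2, |S| = 2
Hall's condition: |N(S)| ≥ |S| is satisfied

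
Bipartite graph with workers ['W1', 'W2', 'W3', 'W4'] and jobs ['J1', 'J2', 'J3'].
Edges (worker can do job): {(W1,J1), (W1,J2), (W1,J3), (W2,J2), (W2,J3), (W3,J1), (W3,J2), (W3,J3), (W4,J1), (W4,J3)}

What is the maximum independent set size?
Maximum independent set = 4

By König's theorem:
- Min vertex cover = Max matching = 3
- Max independent set = Total vertices - Min vertex cover
- Max independent set = 7 - 3 = 4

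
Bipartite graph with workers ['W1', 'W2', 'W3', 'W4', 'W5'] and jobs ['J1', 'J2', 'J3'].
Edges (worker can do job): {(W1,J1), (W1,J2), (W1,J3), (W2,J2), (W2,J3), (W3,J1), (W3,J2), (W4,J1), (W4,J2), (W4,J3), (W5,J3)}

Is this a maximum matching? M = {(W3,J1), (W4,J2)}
No, size 2 is not maximum

Proposed matching has size 2.
Maximum matching size for this graph: 3.

This is NOT maximum - can be improved to size 3.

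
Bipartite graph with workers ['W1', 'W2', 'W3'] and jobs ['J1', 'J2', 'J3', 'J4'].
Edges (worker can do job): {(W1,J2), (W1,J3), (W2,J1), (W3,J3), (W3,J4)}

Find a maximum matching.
Matching: {(W1,J2), (W2,J1), (W3,J3)}

Maximum matching (size 3):
  W1 → J2
  W2 → J1
  W3 → J3

Each worker is assigned to at most one job, and each job to at most one worker.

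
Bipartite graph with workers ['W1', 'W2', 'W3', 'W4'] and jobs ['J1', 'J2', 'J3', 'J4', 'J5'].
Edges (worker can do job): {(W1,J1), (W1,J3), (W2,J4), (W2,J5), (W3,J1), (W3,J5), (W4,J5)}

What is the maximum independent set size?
Maximum independent set = 5

By König's theorem:
- Min vertex cover = Max matching = 4
- Max independent set = Total vertices - Min vertex cover
- Max independent set = 9 - 4 = 5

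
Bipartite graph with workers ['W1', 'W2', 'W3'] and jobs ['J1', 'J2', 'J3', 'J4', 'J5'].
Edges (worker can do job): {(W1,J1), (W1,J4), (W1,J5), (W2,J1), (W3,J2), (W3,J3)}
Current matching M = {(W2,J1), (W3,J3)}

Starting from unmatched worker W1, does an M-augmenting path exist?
Yes: W1 → J4

An M-augmenting path alternates non-matching / matching edges, starting and ending at unmatched vertices.
Path: W1 → J4
(J4 is unmatched in M, so the path is augmenting.)
Flipping edges along this path would increase |M| from 2 to 3.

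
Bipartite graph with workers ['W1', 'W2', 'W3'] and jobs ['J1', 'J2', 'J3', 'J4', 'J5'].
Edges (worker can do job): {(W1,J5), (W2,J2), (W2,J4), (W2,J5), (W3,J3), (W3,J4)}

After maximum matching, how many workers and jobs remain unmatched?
Unmatched: 0 workers, 2 jobs

Maximum matching size: 3
Workers: 3 total, 3 matched, 0 unmatched
Jobs: 5 total, 3 matched, 2 unmatched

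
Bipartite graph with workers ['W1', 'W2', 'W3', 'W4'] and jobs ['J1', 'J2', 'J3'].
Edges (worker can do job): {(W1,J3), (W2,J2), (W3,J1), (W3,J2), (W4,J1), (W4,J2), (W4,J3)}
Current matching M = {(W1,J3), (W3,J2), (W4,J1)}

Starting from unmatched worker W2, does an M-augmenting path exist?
No augmenting path from W2

Alternating search from W2 reaches jobs: {J1, J2, J3}.
Every reachable job is already matched in M, and following those matched edges back to workers exposes no further unvisited jobs.
No M-augmenting path from W2 exists.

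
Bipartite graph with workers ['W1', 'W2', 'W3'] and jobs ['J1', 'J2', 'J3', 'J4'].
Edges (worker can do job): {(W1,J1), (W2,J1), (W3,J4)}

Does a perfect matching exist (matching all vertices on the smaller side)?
No, maximum matching has size 2 < 3

Maximum matching has size 2, need 3 for perfect matching.
Unmatched workers: ['W2']
Unmatched jobs: ['J3', 'J2']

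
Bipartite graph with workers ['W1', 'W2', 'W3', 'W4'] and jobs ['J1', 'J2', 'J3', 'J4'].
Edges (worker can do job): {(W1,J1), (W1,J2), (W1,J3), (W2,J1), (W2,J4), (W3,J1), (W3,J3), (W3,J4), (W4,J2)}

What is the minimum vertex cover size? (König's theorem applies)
Minimum vertex cover size = 4

By König's theorem: in bipartite graphs,
min vertex cover = max matching = 4

Maximum matching has size 4, so minimum vertex cover also has size 4.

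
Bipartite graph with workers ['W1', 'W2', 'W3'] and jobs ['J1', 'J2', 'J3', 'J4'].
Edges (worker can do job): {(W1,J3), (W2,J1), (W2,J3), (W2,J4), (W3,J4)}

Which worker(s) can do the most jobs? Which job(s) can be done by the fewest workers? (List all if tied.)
Most versatile: W2 (3 jobs); Least covered: J2 (0 workers)

Worker degrees (jobs they can do): W1:1, W2:3, W3:1
Job degrees (workers who can do it): J1:1, J2:0, J3:2, J4:2

Maximum worker degree is 3, achieved by: W2
Minimum job degree is 0, achieved by: J2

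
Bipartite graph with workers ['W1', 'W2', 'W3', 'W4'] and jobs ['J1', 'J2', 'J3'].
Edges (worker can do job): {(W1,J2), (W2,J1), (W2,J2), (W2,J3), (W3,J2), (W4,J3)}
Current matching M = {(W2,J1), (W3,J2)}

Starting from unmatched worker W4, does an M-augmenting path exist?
Yes: W4 → J3

An M-augmenting path alternates non-matching / matching edges, starting and ending at unmatched vertices.
Path: W4 → J3
(J3 is unmatched in M, so the path is augmenting.)
Flipping edges along this path would increase |M| from 2 to 3.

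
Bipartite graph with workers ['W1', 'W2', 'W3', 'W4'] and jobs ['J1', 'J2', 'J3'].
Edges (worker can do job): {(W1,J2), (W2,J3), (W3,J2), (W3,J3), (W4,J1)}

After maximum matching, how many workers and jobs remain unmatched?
Unmatched: 1 workers, 0 jobs

Maximum matching size: 3
Workers: 4 total, 3 matched, 1 unmatched
Jobs: 3 total, 3 matched, 0 unmatched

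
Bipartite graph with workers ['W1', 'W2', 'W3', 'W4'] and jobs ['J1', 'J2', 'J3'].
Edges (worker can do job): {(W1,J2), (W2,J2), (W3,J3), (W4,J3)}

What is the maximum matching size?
Maximum matching size = 2

Maximum matching: {(W1,J2), (W4,J3)}
Size: 2

This assigns 2 workers to 2 distinct jobs.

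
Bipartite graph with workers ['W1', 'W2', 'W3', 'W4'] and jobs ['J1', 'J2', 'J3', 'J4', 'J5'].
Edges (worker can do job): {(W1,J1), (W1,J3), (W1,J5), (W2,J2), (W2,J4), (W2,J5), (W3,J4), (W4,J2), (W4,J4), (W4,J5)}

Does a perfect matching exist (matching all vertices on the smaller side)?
Yes, perfect matching exists (size 4)

Perfect matching: {(W1,J1), (W2,J5), (W3,J4), (W4,J2)}
All 4 vertices on the smaller side are matched.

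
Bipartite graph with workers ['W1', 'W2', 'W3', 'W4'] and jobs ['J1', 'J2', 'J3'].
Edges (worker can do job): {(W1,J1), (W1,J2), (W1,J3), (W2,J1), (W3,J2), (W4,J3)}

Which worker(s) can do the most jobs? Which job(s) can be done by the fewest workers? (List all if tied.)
Most versatile: W1 (3 jobs); Least covered: J1, J2, J3 (2 workers)

Worker degrees (jobs they can do): W1:3, W2:1, W3:1, W4:1
Job degrees (workers who can do it): J1:2, J2:2, J3:2

Maximum worker degree is 3, achieved by: W1
Minimum job degree is 2, achieved by: J1, J2, J3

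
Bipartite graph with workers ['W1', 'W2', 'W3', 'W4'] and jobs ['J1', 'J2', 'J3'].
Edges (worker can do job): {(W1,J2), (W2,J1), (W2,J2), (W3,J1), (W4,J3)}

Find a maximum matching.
Matching: {(W1,J2), (W3,J1), (W4,J3)}

Maximum matching (size 3):
  W1 → J2
  W3 → J1
  W4 → J3

Each worker is assigned to at most one job, and each job to at most one worker.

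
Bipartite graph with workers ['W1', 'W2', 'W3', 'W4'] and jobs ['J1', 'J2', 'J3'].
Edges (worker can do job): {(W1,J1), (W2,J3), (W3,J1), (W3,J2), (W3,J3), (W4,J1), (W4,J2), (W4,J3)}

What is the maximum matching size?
Maximum matching size = 3

Maximum matching: {(W1,J1), (W3,J3), (W4,J2)}
Size: 3

This assigns 3 workers to 3 distinct jobs.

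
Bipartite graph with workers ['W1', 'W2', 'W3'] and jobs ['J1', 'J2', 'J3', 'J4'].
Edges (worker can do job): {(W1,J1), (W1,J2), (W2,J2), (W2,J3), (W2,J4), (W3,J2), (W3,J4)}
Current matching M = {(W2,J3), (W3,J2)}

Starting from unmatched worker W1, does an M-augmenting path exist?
Yes: W1 → J2 → W3 → J4

An M-augmenting path alternates non-matching / matching edges, starting and ending at unmatched vertices.
Path: W1 → J2 → W3 → J4
(J4 is unmatched in M, so the path is augmenting.)
Flipping edges along this path would increase |M| from 2 to 3.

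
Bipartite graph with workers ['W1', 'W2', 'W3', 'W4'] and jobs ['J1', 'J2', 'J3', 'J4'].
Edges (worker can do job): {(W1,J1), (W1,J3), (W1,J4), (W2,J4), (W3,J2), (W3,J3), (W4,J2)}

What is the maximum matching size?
Maximum matching size = 4

Maximum matching: {(W1,J1), (W2,J4), (W3,J3), (W4,J2)}
Size: 4

This assigns 4 workers to 4 distinct jobs.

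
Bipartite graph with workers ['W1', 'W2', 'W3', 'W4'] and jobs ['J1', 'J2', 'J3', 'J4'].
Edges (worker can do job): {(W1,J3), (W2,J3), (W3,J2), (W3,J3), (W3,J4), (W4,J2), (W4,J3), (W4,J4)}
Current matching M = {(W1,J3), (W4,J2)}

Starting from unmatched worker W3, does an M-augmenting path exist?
Yes: W3 → J2 → W4 → J4

An M-augmenting path alternates non-matching / matching edges, starting and ending at unmatched vertices.
Path: W3 → J2 → W4 → J4
(J4 is unmatched in M, so the path is augmenting.)
Flipping edges along this path would increase |M| from 2 to 3.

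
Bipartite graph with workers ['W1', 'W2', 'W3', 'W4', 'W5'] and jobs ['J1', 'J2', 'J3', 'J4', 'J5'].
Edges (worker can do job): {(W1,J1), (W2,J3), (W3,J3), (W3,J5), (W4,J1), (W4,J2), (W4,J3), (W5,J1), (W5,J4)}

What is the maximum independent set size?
Maximum independent set = 5

By König's theorem:
- Min vertex cover = Max matching = 5
- Max independent set = Total vertices - Min vertex cover
- Max independent set = 10 - 5 = 5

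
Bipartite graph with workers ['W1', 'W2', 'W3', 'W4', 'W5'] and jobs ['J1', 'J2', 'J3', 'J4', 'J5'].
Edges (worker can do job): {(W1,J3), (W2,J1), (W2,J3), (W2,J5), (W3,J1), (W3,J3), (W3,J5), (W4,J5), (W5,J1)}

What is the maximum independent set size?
Maximum independent set = 7

By König's theorem:
- Min vertex cover = Max matching = 3
- Max independent set = Total vertices - Min vertex cover
- Max independent set = 10 - 3 = 7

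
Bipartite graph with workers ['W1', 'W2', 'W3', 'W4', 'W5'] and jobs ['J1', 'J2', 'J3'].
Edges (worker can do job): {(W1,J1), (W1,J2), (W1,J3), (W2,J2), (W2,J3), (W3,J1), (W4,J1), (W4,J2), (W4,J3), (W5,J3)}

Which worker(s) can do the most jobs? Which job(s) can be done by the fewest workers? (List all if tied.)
Most versatile: W1, W4 (3 jobs); Least covered: J1, J2 (3 workers)

Worker degrees (jobs they can do): W1:3, W2:2, W3:1, W4:3, W5:1
Job degrees (workers who can do it): J1:3, J2:3, J3:4

Maximum worker degree is 3, achieved by: W1, W4
Minimum job degree is 3, achieved by: J1, J2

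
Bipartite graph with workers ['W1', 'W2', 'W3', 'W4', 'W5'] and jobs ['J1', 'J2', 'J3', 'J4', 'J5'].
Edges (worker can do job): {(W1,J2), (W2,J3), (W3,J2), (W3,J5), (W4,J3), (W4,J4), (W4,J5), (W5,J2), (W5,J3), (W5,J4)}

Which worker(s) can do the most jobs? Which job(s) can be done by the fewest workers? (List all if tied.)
Most versatile: W4, W5 (3 jobs); Least covered: J1 (0 workers)

Worker degrees (jobs they can do): W1:1, W2:1, W3:2, W4:3, W5:3
Job degrees (workers who can do it): J1:0, J2:3, J3:3, J4:2, J5:2

Maximum worker degree is 3, achieved by: W4, W5
Minimum job degree is 0, achieved by: J1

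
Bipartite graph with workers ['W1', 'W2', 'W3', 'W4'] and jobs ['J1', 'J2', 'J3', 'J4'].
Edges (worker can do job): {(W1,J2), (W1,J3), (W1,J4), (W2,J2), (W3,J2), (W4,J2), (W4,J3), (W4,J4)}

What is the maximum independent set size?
Maximum independent set = 5

By König's theorem:
- Min vertex cover = Max matching = 3
- Max independent set = Total vertices - Min vertex cover
- Max independent set = 8 - 3 = 5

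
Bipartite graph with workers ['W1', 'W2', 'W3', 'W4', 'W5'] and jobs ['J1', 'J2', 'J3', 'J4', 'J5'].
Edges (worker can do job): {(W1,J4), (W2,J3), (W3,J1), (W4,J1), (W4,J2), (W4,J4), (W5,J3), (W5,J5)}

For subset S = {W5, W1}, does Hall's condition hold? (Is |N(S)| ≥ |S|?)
Yes: |N(S)| = 3, |S| = 2

Subset S = {W5, W1}
Neighbors N(S) = {J3, J4, J5}

|N(S)| = 3, |S| = 2
Hall's condition: |N(S)| ≥ |S| is satisfied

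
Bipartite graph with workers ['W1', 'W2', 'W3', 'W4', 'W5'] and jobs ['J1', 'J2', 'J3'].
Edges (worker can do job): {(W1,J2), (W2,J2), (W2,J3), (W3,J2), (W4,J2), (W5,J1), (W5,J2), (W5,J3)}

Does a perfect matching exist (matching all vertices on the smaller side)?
Yes, perfect matching exists (size 3)

Perfect matching: {(W2,J3), (W3,J2), (W5,J1)}
All 3 vertices on the smaller side are matched.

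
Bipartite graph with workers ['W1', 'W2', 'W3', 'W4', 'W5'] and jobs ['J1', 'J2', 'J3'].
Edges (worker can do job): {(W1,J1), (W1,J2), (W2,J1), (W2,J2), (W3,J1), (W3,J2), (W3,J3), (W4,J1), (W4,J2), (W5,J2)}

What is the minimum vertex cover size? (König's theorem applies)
Minimum vertex cover size = 3

By König's theorem: in bipartite graphs,
min vertex cover = max matching = 3

Maximum matching has size 3, so minimum vertex cover also has size 3.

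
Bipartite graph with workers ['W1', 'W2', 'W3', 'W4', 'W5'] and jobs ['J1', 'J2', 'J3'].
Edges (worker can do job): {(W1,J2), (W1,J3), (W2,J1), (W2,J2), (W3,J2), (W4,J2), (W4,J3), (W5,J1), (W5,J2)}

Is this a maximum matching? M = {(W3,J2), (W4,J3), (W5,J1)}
Yes, size 3 is maximum

Proposed matching has size 3.
Maximum matching size for this graph: 3.

This is a maximum matching.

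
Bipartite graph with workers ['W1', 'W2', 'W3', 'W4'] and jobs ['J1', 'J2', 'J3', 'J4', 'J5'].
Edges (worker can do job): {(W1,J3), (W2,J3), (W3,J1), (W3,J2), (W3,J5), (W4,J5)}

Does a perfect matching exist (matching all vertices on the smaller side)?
No, maximum matching has size 3 < 4

Maximum matching has size 3, need 4 for perfect matching.
Unmatched workers: ['W2']
Unmatched jobs: ['J1', 'J4']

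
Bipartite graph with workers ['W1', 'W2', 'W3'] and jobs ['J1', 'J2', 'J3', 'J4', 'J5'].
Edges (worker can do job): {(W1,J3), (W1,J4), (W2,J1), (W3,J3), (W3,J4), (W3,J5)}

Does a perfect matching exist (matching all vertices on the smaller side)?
Yes, perfect matching exists (size 3)

Perfect matching: {(W1,J4), (W2,J1), (W3,J3)}
All 3 vertices on the smaller side are matched.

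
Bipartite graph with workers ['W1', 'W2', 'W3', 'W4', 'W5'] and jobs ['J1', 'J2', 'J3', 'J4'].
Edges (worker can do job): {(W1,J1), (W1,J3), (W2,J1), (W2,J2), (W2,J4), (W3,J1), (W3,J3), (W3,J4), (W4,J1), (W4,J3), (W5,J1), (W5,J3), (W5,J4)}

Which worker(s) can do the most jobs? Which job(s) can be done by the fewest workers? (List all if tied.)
Most versatile: W2, W3, W5 (3 jobs); Least covered: J2 (1 workers)

Worker degrees (jobs they can do): W1:2, W2:3, W3:3, W4:2, W5:3
Job degrees (workers who can do it): J1:5, J2:1, J3:4, J4:3

Maximum worker degree is 3, achieved by: W2, W3, W5
Minimum job degree is 1, achieved by: J2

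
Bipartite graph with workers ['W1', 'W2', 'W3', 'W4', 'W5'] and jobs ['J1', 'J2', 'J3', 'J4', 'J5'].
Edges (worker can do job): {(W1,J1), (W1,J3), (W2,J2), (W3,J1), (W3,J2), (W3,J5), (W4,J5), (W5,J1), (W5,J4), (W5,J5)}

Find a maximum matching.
Matching: {(W1,J3), (W2,J2), (W3,J1), (W4,J5), (W5,J4)}

Maximum matching (size 5):
  W1 → J3
  W2 → J2
  W3 → J1
  W4 → J5
  W5 → J4

Each worker is assigned to at most one job, and each job to at most one worker.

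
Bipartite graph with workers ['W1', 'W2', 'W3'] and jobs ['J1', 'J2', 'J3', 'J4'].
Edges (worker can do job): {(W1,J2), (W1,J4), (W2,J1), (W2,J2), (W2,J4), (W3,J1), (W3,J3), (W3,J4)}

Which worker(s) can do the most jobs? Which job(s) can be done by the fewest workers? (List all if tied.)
Most versatile: W2, W3 (3 jobs); Least covered: J3 (1 workers)

Worker degrees (jobs they can do): W1:2, W2:3, W3:3
Job degrees (workers who can do it): J1:2, J2:2, J3:1, J4:3

Maximum worker degree is 3, achieved by: W2, W3
Minimum job degree is 1, achieved by: J3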